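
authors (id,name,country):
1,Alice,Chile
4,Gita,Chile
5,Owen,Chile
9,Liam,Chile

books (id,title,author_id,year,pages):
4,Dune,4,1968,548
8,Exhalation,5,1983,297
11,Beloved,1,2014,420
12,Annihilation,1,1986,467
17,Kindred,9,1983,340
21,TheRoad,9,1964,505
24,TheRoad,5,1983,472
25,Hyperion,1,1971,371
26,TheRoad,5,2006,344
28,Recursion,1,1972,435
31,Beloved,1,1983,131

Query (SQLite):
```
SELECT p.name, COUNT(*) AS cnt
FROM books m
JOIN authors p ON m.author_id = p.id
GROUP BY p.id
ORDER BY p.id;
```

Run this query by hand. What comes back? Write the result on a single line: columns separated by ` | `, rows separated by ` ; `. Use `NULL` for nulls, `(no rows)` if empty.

Join each books row to its authors via author_id.
Group joined rows by authors.id; compute COUNT(*) per group.
  1: ids {11, 12, 25, 28, 31} → COUNT(*)=5
  4: ids {4} → COUNT(*)=1
  5: ids {8, 24, 26} → COUNT(*)=3
  9: ids {17, 21} → COUNT(*)=2

Alice | 5 ; Gita | 1 ; Owen | 3 ; Liam | 2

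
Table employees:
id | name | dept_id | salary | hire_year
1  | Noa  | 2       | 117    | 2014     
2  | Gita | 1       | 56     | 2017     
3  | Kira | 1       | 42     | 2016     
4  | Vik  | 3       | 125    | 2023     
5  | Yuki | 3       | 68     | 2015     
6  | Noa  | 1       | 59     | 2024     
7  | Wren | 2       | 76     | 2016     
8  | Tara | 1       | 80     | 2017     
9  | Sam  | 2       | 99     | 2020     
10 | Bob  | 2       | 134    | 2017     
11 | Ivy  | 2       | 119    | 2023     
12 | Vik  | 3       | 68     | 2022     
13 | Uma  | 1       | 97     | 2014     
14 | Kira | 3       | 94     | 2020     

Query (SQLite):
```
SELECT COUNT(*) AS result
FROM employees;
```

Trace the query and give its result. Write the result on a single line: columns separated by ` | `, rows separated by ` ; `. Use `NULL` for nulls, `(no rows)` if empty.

14

All hire_year values: [2014, 2017, 2016, 2023, 2015, 2024, 2016, 2017, 2020, 2017, 2023, 2022, 2014, 2020].
COUNT(*) counts rows → 14.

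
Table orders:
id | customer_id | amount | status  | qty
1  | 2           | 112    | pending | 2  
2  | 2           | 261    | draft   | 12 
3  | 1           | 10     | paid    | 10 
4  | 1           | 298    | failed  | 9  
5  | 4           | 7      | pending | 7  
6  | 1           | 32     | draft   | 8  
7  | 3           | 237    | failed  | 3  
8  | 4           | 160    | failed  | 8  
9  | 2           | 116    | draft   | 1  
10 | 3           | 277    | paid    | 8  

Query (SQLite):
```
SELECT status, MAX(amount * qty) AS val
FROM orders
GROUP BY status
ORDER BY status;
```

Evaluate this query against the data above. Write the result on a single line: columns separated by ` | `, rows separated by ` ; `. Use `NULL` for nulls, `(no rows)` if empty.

For each row compute amount * qty.
Group by status; take MAX of the expression per group.
  draft: ids {2, 6, 9} → MAX(amount * qty)=3132
  failed: ids {4, 7, 8} → MAX(amount * qty)=2682
  paid: ids {3, 10} → MAX(amount * qty)=2216
  pending: ids {1, 5} → MAX(amount * qty)=224

draft | 3132 ; failed | 2682 ; paid | 2216 ; pending | 224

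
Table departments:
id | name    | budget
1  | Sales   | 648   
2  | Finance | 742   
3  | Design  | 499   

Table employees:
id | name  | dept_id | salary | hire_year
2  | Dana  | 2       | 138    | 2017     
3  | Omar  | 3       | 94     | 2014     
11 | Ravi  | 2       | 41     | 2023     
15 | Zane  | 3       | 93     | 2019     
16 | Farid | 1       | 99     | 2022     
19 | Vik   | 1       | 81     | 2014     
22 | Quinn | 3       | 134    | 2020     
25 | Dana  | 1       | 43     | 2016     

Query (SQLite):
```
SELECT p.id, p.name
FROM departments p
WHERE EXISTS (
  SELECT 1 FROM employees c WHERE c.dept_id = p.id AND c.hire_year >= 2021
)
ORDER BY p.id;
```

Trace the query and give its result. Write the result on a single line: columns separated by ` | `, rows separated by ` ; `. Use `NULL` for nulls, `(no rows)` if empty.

1 | Sales ; 2 | Finance

For each departments row, check whether any employees with matching dept_id has hire_year >= 2021.
Keep rows where that is true.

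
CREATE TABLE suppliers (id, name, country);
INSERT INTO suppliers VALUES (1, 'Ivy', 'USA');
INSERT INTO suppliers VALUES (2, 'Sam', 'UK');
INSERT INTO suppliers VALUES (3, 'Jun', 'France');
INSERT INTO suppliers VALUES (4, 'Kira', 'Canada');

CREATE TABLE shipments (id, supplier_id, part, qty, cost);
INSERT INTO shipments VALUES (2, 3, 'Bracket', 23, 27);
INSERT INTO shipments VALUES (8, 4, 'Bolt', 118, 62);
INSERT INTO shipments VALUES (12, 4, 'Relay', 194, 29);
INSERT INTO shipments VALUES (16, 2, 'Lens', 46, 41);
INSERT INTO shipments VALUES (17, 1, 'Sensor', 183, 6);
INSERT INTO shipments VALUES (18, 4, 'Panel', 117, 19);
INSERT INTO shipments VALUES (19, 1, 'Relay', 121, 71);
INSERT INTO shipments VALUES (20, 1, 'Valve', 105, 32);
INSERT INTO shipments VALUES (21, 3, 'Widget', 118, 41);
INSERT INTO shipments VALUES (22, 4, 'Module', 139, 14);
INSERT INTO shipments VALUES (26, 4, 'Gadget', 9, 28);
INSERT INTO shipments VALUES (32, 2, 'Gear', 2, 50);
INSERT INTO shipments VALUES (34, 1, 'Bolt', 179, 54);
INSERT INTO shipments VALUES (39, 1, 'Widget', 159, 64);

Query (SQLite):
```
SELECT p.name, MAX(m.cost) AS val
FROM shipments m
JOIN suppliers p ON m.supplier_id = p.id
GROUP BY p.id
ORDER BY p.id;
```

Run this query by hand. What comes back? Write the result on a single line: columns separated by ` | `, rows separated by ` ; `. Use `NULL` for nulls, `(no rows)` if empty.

Join each shipments row to its suppliers via supplier_id.
Group joined rows by suppliers.id; compute MAX(m.cost) per group.
  1: ids {17, 19, 20, 34, 39} → MAX(m.cost)=71
  2: ids {16, 32} → MAX(m.cost)=50
  3: ids {2, 21} → MAX(m.cost)=41
  4: ids {8, 12, 18, 22, 26} → MAX(m.cost)=62

Ivy | 71 ; Sam | 50 ; Jun | 41 ; Kira | 62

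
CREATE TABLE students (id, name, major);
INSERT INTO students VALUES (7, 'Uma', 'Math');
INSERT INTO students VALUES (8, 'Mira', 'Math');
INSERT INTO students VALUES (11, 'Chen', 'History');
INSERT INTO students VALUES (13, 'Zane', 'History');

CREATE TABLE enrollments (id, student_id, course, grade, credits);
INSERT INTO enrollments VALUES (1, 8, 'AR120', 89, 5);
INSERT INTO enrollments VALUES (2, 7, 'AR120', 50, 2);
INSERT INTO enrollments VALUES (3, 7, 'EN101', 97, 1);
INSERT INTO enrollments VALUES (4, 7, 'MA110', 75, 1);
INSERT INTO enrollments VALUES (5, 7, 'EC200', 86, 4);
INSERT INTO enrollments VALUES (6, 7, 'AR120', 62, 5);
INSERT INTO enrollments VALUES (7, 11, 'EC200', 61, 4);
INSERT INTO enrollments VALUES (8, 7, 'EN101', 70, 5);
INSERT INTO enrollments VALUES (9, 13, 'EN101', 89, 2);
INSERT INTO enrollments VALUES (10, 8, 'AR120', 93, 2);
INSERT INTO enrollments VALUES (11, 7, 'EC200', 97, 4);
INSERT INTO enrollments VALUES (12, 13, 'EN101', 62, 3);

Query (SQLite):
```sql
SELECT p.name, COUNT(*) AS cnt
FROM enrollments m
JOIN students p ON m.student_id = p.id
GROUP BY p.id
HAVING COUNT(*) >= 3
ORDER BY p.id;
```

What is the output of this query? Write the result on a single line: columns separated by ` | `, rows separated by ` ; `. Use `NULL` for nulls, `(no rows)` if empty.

Join each enrollments row to its students via student_id.
Group joined rows by students.id; compute COUNT(*) per group.
HAVING: keep groups with count ≥ 3.
  7: ids {2, 3, 4, 5, 6, 8, 11} → COUNT(*)=7
  8: ids {1, 10} → COUNT(*)=2
  11: ids {7} → COUNT(*)=1
  13: ids {9, 12} → COUNT(*)=2

Uma | 7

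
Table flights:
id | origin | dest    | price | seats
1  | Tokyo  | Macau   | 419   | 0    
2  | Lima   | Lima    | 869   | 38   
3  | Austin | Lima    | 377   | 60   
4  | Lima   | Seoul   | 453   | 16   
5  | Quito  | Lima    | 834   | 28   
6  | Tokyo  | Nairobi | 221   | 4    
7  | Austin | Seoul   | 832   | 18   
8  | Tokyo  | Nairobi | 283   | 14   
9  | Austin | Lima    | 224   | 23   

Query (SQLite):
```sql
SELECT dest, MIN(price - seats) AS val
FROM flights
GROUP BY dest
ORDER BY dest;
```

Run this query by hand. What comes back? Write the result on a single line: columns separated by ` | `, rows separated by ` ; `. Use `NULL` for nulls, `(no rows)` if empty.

For each row compute price - seats.
Group by dest; take MIN of the expression per group.
  Lima: ids {2, 3, 5, 9} → MIN(price - seats)=201
  Macau: ids {1} → MIN(price - seats)=419
  Nairobi: ids {6, 8} → MIN(price - seats)=217
  Seoul: ids {4, 7} → MIN(price - seats)=437

Lima | 201 ; Macau | 419 ; Nairobi | 217 ; Seoul | 437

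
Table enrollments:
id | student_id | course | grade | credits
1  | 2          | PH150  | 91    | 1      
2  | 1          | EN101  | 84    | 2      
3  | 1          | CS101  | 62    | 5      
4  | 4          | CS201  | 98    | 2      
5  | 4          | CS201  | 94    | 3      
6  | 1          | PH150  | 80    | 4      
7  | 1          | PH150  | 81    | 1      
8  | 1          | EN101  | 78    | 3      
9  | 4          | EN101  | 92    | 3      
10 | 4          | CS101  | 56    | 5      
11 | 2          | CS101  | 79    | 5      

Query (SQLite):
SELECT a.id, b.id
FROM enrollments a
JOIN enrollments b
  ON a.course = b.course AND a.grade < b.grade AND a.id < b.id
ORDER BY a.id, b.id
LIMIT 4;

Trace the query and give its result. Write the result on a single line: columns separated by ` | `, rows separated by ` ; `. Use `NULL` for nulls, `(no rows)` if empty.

2 | 9 ; 3 | 11 ; 6 | 7 ; 8 | 9

Pairs (a,b) with same course, a.grade < b.grade, a.id < b.id.
course groups: CS101:{3,10,11} CS201:{4,5} EN101:{2,8,9} PH150:{1,6,7}
Ordered by (a.id, b.id); first 4.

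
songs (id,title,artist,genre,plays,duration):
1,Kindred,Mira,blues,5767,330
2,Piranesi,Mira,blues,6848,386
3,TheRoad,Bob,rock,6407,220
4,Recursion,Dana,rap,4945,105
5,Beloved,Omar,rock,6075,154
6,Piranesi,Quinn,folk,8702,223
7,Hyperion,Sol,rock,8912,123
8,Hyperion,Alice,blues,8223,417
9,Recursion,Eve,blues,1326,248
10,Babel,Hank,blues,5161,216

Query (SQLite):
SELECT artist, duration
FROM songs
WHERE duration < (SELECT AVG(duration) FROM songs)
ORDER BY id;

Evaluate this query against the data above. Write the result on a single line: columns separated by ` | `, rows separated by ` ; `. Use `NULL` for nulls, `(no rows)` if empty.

Bob | 220 ; Dana | 105 ; Omar | 154 ; Quinn | 223 ; Sol | 123 ; Hank | 216

Scalar subquery: AVG(duration) over all songs rows = 242.2.
Keep rows where duration < that value.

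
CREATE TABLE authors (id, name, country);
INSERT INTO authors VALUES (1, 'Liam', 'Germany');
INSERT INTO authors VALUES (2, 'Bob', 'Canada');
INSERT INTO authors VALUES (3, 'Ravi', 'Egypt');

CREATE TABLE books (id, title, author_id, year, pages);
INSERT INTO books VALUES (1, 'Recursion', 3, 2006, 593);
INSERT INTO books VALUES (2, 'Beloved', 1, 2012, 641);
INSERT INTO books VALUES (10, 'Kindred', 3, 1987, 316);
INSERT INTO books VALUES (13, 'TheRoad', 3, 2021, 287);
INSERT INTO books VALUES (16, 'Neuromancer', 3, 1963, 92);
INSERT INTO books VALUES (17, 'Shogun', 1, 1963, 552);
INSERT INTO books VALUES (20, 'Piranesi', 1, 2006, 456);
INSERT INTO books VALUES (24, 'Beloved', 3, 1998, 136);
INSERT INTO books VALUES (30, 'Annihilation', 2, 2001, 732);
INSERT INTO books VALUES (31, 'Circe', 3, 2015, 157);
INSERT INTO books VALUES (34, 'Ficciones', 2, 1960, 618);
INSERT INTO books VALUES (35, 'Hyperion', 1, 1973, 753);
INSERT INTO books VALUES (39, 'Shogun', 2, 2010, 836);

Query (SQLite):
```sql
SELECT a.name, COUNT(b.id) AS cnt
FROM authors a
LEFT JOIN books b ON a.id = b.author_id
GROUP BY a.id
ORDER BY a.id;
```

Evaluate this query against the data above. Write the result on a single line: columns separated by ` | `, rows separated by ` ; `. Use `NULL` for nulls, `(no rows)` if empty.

Liam | 4 ; Bob | 3 ; Ravi | 6

LEFT JOIN keeps every authors row; unmatched ones get NULL for books columns.
Group by authors.id and compute COUNT(b.id). COUNT(col) of an all-NULL group is 0.
  1: ids {2, 17, 20, 35} → COUNT(b.id)=4
  2: ids {30, 34, 39} → COUNT(b.id)=3
  3: ids {1, 10, 13, 16, 24, 31} → COUNT(b.id)=6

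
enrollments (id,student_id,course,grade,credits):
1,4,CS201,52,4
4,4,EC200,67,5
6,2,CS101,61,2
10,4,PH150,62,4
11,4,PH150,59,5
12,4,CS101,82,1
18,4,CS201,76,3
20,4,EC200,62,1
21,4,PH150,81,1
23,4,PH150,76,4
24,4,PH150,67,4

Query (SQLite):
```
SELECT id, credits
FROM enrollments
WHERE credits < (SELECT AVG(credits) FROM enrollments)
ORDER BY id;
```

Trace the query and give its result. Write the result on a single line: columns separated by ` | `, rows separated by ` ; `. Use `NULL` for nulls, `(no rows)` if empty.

6 | 2 ; 12 | 1 ; 18 | 3 ; 20 | 1 ; 21 | 1

Scalar subquery: AVG(credits) over all enrollments rows = 3.090909 (≈; comparison uses full precision).
Keep rows where credits < that value.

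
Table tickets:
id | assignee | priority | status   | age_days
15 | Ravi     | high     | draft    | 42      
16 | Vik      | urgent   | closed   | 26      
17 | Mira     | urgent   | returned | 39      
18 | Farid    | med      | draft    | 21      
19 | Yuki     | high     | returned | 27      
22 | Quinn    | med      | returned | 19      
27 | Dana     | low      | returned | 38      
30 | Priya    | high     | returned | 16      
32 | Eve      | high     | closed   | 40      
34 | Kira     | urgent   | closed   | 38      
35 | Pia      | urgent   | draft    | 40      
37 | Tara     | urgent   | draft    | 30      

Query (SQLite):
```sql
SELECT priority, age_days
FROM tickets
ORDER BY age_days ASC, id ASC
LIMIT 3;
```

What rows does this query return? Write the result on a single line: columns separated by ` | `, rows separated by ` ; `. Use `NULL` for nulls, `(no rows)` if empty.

Sort by age_days asc, tiebreak id asc: (16, id=30), (19, id=22), (21, id=18), (26, id=16), (27, id=19), (30, id=37) …. Take first 3.

high | 16 ; med | 19 ; med | 21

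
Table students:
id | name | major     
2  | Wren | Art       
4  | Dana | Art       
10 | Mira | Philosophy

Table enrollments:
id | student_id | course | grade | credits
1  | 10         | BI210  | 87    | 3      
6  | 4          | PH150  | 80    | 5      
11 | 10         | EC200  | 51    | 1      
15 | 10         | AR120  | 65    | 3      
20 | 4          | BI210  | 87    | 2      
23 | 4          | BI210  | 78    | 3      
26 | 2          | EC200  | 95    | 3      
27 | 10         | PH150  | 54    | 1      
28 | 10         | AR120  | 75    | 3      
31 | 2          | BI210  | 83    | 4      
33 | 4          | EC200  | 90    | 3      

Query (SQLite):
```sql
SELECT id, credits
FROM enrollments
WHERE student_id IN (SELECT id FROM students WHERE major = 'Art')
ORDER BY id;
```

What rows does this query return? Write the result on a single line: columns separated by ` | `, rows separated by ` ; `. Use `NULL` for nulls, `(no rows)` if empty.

6 | 5 ; 20 | 2 ; 23 | 3 ; 26 | 3 ; 31 | 4 ; 33 | 3

Inner query: students.id where major = 'Art'.
Outer: keep enrollments rows whose student_id is in that set.
Inner query → {2, 4}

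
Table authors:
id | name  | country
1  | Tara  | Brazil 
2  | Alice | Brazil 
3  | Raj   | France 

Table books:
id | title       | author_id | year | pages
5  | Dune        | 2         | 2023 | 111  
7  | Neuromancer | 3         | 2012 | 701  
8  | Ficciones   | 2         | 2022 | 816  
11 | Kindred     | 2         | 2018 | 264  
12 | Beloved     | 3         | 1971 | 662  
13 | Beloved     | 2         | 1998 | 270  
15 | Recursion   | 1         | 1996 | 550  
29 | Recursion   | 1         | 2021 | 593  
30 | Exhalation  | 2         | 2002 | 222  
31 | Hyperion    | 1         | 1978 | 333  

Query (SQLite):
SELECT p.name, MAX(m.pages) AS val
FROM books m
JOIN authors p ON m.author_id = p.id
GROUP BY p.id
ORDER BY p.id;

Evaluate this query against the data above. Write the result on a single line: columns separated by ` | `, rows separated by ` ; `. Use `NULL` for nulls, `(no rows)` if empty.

Join each books row to its authors via author_id.
Group joined rows by authors.id; compute MAX(m.pages) per group.
  1: ids {15, 29, 31} → MAX(m.pages)=593
  2: ids {5, 8, 11, 13, 30} → MAX(m.pages)=816
  3: ids {7, 12} → MAX(m.pages)=701

Tara | 593 ; Alice | 816 ; Raj | 701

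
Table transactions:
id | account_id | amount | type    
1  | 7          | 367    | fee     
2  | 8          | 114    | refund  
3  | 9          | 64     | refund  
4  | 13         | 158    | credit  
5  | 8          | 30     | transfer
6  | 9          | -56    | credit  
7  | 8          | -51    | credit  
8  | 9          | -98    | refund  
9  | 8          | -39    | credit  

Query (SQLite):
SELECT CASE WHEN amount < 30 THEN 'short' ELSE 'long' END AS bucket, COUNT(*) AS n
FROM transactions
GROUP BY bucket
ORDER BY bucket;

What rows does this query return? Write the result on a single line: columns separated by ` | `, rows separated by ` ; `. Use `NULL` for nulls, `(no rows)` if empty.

Bucket rows by amount < 30 → 'short' else 'long'; count each bucket.

long | 5 ; short | 4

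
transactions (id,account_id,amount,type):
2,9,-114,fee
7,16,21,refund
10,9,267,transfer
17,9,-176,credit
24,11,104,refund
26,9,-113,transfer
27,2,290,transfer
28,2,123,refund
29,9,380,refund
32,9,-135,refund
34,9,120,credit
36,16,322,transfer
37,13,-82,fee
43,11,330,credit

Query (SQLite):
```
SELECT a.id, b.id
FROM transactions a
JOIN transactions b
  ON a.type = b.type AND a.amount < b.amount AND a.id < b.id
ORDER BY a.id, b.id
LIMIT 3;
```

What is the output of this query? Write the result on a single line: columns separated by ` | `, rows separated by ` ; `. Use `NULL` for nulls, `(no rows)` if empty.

Pairs (a,b) with same type, a.amount < b.amount, a.id < b.id.
type groups: credit:{17,34,43} fee:{2,37} refund:{7,24,28,29,32} transfer:{10,26,27,36}
Ordered by (a.id, b.id); first 3.

2 | 37 ; 7 | 24 ; 7 | 28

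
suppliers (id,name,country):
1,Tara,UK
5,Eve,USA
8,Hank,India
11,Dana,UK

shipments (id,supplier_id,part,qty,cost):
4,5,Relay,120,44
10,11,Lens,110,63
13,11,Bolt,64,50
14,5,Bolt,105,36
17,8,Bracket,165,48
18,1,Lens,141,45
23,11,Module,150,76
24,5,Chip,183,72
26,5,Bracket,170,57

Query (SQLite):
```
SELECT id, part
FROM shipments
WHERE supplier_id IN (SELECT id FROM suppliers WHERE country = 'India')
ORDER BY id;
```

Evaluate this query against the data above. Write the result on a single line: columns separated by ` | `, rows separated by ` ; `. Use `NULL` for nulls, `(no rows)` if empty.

17 | Bracket

Inner query: suppliers.id where country = 'India'.
Outer: keep shipments rows whose supplier_id is in that set.
Inner query → {8}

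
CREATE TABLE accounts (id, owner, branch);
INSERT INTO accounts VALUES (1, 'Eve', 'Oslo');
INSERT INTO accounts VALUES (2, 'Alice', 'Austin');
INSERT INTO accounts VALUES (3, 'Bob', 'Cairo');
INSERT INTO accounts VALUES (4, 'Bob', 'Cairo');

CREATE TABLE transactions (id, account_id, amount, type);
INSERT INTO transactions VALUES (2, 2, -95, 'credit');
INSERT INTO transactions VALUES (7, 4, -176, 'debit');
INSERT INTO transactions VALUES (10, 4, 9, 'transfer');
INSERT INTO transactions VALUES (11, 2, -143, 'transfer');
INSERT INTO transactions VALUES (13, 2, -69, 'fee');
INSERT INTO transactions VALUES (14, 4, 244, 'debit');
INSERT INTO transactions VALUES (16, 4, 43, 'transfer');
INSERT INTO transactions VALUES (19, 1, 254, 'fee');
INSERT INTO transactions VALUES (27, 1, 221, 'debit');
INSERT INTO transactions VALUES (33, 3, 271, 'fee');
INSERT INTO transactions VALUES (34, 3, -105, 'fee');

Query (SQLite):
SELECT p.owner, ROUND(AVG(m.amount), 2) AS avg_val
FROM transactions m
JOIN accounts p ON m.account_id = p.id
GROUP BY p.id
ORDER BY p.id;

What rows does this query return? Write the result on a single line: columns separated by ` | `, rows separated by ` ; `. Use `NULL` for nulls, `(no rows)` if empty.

Eve | 237.5 ; Alice | -102.33 ; Bob | 83 ; Bob | 30

Join each transactions row to its accounts via account_id.
Group joined rows by accounts.id; compute ROUND(AVG(m.amount), 2) per group.
  1: ids {19, 27} → ROUND(AVG(m.amount), 2)=237.5
  2: ids {2, 11, 13} → ROUND(AVG(m.amount), 2)=-102.33
  3: ids {33, 34} → ROUND(AVG(m.amount), 2)=83
  4: ids {7, 10, 14, 16} → ROUND(AVG(m.amount), 2)=30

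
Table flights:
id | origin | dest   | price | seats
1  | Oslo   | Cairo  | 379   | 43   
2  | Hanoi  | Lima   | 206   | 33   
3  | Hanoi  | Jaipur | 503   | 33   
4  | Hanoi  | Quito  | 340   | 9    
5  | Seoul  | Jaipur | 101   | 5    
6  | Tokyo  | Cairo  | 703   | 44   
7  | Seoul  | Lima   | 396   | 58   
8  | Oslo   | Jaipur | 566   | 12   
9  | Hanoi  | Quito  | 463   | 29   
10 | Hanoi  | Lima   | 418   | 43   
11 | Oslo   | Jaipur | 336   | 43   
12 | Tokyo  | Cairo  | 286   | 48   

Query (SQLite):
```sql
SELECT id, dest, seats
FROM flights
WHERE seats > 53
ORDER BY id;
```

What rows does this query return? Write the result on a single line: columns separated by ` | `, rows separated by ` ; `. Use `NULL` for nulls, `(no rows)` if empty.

7 | Lima | 58

seats > 53: ids {7}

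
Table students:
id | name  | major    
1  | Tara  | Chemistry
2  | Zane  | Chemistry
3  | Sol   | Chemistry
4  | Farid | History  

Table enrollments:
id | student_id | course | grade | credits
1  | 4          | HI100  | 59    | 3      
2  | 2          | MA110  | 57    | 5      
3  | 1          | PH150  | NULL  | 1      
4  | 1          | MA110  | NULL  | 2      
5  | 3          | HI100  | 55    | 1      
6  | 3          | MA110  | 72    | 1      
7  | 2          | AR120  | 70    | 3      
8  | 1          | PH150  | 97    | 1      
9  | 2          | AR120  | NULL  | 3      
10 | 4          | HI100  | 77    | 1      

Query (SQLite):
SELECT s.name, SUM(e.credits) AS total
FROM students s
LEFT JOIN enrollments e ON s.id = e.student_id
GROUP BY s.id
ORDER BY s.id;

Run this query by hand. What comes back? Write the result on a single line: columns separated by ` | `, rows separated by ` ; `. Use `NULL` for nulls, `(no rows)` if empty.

Tara | 4 ; Zane | 11 ; Sol | 2 ; Farid | 4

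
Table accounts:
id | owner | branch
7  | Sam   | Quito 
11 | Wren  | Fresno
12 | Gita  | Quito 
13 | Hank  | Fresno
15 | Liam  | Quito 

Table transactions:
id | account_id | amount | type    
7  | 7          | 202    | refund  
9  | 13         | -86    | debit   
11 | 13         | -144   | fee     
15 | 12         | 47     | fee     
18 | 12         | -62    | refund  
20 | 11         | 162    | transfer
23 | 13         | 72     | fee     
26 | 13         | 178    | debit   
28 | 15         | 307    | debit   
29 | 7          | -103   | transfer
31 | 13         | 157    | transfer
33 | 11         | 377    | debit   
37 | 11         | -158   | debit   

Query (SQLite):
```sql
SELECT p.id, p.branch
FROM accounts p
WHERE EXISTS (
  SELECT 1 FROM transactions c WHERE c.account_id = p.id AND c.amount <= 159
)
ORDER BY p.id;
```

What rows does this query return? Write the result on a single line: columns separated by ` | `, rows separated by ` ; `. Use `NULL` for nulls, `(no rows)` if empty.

For each accounts row, check whether any transactions with matching account_id has amount <= 159.
Keep rows where that is true.

7 | Quito ; 11 | Fresno ; 12 | Quito ; 13 | Fresno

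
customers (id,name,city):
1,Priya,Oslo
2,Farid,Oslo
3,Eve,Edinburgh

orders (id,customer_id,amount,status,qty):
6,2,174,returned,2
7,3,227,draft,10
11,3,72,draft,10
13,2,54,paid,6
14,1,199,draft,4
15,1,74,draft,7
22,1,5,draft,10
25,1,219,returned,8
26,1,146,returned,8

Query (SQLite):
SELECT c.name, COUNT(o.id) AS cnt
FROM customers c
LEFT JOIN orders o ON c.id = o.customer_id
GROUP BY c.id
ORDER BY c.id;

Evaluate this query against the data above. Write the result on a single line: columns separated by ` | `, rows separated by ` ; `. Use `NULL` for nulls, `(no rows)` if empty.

LEFT JOIN keeps every customers row; unmatched ones get NULL for orders columns.
Group by customers.id and compute COUNT(o.id). COUNT(col) of an all-NULL group is 0.
  1: ids {14, 15, 22, 25, 26} → COUNT(o.id)=5
  2: ids {6, 13} → COUNT(o.id)=2
  3: ids {7, 11} → COUNT(o.id)=2

Priya | 5 ; Farid | 2 ; Eve | 2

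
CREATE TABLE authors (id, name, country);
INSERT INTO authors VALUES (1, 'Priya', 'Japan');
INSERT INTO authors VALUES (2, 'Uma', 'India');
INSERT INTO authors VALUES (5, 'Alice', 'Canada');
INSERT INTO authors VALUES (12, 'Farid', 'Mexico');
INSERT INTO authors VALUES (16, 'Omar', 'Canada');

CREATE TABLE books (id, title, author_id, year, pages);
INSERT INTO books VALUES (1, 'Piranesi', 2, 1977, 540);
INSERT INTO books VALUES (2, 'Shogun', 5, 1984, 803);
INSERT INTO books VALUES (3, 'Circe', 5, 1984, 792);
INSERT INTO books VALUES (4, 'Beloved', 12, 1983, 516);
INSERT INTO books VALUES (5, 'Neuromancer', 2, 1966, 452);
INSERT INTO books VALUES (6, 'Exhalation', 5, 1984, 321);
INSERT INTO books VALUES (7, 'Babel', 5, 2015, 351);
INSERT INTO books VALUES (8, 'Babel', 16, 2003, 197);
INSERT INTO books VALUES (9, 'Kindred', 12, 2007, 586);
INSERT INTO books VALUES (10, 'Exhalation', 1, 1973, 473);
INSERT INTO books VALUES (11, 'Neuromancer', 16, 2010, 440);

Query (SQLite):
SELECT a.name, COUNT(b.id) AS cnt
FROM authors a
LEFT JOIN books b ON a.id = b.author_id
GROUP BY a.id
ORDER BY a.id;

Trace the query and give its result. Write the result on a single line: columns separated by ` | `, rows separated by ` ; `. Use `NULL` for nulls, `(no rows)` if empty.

LEFT JOIN keeps every authors row; unmatched ones get NULL for books columns.
Group by authors.id and compute COUNT(b.id). COUNT(col) of an all-NULL group is 0.
  1: ids {10} → COUNT(b.id)=1
  2: ids {1, 5} → COUNT(b.id)=2
  5: ids {2, 3, 6, 7} → COUNT(b.id)=4
  12: ids {4, 9} → COUNT(b.id)=2
  16: ids {8, 11} → COUNT(b.id)=2

Priya | 1 ; Uma | 2 ; Alice | 4 ; Farid | 2 ; Omar | 2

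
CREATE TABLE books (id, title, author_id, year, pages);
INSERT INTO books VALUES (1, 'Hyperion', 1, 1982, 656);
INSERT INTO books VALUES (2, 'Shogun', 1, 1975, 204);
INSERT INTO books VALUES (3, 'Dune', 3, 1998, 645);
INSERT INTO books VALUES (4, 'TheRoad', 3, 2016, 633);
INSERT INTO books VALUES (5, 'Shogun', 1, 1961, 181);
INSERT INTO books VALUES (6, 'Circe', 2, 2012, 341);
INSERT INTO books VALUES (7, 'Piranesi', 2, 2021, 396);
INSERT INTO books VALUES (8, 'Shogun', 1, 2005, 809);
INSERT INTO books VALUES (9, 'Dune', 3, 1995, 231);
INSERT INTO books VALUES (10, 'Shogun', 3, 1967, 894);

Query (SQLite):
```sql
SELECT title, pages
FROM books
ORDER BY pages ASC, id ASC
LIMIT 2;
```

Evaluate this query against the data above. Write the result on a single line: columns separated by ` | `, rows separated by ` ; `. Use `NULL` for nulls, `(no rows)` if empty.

Shogun | 181 ; Shogun | 204

Sort by pages asc, tiebreak id asc: (181, id=5), (204, id=2), (231, id=9), (341, id=6), (396, id=7) …. Take first 2.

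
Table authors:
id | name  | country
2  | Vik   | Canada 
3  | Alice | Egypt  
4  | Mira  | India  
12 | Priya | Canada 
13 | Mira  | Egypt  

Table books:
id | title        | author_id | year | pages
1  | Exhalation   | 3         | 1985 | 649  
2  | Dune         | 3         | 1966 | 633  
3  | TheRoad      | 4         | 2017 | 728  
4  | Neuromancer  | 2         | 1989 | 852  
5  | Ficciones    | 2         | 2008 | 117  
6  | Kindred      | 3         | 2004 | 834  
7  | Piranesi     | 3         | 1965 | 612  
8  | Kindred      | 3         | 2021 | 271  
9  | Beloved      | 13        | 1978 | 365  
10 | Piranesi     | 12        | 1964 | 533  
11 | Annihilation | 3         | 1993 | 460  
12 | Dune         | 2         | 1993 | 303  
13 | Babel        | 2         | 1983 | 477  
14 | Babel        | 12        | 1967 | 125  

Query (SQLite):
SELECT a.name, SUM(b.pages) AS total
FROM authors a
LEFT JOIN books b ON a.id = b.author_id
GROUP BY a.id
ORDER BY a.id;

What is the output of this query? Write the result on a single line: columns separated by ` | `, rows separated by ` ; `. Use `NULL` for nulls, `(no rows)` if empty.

LEFT JOIN keeps every authors row; unmatched ones get NULL for books columns.
Group by authors.id and compute SUM(b.pages). SUM over an all-NULL group is NULL.
  2: ids {4, 5, 12, 13} → SUM(b.pages)=1749
  3: ids {1, 2, 6, 7, 8, 11} → SUM(b.pages)=3459
  4: ids {3} → SUM(b.pages)=728
  12: ids {10, 14} → SUM(b.pages)=658
  13: ids {9} → SUM(b.pages)=365

Vik | 1749 ; Alice | 3459 ; Mira | 728 ; Priya | 658 ; Mira | 365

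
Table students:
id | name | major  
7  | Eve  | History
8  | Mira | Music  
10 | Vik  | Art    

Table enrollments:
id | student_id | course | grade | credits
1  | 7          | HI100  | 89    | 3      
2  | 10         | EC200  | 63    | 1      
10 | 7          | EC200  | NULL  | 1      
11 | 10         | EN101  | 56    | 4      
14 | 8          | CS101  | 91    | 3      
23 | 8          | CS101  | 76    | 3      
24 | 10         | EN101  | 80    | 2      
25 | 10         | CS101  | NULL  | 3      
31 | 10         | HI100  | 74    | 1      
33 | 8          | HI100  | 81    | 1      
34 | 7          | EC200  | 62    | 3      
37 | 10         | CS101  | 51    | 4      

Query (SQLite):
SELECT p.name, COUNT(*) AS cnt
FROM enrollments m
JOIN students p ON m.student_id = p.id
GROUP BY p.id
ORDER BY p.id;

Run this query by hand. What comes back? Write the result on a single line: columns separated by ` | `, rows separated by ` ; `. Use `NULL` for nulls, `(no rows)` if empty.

Join each enrollments row to its students via student_id.
Group joined rows by students.id; compute COUNT(*) per group.
  7: ids {1, 10, 34} → COUNT(*)=3
  8: ids {14, 23, 33} → COUNT(*)=3
  10: ids {2, 11, 24, 25, 31, 37} → COUNT(*)=6

Eve | 3 ; Mira | 3 ; Vik | 6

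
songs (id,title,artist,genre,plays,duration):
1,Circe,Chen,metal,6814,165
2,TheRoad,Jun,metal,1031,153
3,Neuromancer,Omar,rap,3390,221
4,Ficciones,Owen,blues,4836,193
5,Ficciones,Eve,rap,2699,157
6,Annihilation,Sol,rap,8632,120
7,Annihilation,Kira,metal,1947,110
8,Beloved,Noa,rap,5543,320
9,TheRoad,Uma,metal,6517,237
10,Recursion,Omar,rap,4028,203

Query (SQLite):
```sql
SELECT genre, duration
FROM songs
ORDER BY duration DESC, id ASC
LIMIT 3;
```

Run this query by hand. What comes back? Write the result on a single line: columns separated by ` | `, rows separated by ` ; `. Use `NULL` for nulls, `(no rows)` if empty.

rap | 320 ; metal | 237 ; rap | 221

Sort by duration desc, tiebreak id asc: (320, id=8), (237, id=9), (221, id=3), (203, id=10), (193, id=4), (165, id=1) …. Take first 3.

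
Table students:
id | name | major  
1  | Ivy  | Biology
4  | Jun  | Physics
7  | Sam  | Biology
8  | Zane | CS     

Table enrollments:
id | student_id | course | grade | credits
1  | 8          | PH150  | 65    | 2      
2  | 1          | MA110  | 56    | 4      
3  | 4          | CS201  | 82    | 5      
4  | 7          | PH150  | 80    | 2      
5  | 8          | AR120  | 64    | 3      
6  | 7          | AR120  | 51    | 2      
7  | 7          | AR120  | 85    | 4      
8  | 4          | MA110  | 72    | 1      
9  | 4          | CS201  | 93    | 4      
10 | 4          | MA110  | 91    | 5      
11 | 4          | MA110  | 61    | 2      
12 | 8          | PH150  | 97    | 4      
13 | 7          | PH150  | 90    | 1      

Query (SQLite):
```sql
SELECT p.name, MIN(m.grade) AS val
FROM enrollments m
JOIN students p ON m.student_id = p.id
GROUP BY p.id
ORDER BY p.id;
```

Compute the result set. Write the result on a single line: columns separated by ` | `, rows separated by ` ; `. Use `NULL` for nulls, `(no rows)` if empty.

Join each enrollments row to its students via student_id.
Group joined rows by students.id; compute MIN(m.grade) per group.
  1: ids {2} → MIN(m.grade)=56
  4: ids {3, 8, 9, 10, 11} → MIN(m.grade)=61
  7: ids {4, 6, 7, 13} → MIN(m.grade)=51
  8: ids {1, 5, 12} → MIN(m.grade)=64

Ivy | 56 ; Jun | 61 ; Sam | 51 ; Zane | 64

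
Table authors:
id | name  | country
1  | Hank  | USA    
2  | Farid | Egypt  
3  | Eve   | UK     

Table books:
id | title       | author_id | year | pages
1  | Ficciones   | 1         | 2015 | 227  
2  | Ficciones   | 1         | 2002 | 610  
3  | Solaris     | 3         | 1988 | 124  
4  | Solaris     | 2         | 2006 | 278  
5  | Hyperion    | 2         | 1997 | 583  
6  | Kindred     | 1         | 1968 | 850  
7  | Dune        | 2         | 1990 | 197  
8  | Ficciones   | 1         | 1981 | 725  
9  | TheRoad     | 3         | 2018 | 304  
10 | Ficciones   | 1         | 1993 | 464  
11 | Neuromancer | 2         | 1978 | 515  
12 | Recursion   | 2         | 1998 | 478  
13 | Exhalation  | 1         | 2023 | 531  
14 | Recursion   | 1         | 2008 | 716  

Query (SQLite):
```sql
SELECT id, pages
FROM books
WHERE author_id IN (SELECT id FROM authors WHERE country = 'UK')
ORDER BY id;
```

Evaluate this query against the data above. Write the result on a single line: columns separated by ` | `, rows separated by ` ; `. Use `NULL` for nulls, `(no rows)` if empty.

3 | 124 ; 9 | 304

Inner query: authors.id where country = 'UK'.
Outer: keep books rows whose author_id is in that set.
Inner query → {3}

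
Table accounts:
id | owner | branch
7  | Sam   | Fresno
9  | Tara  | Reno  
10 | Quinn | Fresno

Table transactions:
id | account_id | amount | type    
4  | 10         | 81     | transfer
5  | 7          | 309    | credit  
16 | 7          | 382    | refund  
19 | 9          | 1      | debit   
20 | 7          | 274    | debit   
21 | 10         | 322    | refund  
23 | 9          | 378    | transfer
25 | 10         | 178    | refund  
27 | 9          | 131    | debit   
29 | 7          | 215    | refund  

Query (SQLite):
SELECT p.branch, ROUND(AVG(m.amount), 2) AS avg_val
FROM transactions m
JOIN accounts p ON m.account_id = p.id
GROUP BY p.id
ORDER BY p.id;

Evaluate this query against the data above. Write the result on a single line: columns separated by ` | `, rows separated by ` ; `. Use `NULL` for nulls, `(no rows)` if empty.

Fresno | 295 ; Reno | 170 ; Fresno | 193.67

Join each transactions row to its accounts via account_id.
Group joined rows by accounts.id; compute ROUND(AVG(m.amount), 2) per group.
  7: ids {5, 16, 20, 29} → ROUND(AVG(m.amount), 2)=295
  9: ids {19, 23, 27} → ROUND(AVG(m.amount), 2)=170
  10: ids {4, 21, 25} → ROUND(AVG(m.amount), 2)=193.67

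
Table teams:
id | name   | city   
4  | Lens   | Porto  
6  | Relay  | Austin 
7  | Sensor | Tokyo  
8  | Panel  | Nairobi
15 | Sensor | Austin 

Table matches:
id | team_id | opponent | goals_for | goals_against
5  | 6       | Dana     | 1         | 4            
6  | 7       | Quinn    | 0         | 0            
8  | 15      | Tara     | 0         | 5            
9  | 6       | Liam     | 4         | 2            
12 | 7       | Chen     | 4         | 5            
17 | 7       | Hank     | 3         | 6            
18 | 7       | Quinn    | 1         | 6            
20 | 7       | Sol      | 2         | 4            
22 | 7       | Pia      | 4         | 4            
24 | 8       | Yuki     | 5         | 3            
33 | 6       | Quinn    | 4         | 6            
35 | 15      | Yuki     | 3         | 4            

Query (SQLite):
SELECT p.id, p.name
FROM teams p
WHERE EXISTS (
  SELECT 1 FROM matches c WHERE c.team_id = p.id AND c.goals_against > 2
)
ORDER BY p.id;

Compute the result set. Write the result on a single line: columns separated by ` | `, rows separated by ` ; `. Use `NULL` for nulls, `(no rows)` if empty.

For each teams row, check whether any matches with matching team_id has goals_against > 2.
Keep rows where that is true.

6 | Relay ; 7 | Sensor ; 8 | Panel ; 15 | Sensor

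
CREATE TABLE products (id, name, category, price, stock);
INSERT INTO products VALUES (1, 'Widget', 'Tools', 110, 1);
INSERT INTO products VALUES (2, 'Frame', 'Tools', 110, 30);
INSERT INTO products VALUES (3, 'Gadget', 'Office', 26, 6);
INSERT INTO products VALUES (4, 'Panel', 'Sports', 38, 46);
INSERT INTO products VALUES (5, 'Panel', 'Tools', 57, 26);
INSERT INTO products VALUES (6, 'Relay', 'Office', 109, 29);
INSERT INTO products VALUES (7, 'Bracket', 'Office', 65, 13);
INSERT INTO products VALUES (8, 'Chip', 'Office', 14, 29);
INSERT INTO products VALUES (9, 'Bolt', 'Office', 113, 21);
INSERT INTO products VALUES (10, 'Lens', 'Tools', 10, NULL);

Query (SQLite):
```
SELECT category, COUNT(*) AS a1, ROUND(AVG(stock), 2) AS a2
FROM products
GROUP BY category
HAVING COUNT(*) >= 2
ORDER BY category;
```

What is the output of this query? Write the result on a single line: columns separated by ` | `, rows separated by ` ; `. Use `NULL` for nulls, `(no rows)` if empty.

Group products by category.
Per group compute: COUNT(*), ROUND(AVG(stock), 2).
HAVING: drop groups with fewer than 2 rows.
  Office: ids {3, 6, 7, 8, 9} → COUNT(*)=5, ROUND(AVG(stock), 2)=19.6
  Sports: ids {4} → COUNT(*)=1, ROUND(AVG(stock), 2)=46
  Tools: ids {1, 2, 5, 10} → COUNT(*)=4, ROUND(AVG(stock), 2)=19

Office | 5 | 19.6 ; Tools | 4 | 19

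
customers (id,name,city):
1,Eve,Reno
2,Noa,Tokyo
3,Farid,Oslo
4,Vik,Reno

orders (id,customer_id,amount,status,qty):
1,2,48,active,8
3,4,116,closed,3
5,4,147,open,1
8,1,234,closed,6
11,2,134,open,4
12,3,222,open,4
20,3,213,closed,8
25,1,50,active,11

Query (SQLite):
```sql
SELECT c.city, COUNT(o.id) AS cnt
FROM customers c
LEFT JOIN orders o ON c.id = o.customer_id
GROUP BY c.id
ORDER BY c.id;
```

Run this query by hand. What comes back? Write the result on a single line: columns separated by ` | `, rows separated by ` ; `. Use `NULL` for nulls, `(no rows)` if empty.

Reno | 2 ; Tokyo | 2 ; Oslo | 2 ; Reno | 2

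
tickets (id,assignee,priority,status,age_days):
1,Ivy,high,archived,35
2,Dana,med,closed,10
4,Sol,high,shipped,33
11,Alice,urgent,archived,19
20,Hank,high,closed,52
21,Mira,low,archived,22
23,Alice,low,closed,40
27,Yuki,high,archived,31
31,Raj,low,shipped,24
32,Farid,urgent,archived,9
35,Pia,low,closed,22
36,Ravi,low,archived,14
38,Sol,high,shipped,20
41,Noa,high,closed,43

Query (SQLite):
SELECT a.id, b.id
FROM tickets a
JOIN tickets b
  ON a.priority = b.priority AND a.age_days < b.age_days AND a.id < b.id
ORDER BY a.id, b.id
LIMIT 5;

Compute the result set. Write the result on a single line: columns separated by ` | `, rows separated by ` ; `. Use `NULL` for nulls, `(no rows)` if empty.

1 | 20 ; 1 | 41 ; 4 | 20 ; 4 | 41 ; 21 | 23

Pairs (a,b) with same priority, a.age_days < b.age_days, a.id < b.id.
priority groups: high:{1,4,20,27,38,41} low:{21,23,31,35,36} med:{2} urgent:{11,32}
Ordered by (a.id, b.id); first 5.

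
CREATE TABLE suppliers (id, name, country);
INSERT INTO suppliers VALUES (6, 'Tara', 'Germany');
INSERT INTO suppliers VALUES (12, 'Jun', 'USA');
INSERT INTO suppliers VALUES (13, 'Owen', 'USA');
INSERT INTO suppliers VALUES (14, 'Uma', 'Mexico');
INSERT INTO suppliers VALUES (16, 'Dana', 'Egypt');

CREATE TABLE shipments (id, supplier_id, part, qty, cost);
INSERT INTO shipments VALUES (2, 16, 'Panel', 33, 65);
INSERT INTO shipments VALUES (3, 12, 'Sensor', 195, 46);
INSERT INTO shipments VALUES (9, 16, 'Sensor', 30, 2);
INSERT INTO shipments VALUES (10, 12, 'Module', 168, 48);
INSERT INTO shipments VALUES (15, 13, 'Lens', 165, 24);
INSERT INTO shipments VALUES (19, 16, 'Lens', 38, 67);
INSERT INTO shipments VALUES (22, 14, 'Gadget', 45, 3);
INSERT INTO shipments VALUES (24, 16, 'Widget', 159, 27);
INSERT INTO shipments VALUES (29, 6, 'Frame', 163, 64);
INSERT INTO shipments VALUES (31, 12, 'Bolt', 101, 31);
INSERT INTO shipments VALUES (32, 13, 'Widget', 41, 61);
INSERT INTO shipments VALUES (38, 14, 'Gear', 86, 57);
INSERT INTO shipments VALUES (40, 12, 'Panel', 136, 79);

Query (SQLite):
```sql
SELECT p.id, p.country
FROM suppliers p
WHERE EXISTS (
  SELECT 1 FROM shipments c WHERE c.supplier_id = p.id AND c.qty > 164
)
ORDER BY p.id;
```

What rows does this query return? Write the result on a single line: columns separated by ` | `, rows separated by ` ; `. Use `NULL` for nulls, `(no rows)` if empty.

12 | USA ; 13 | USA

For each suppliers row, check whether any shipments with matching supplier_id has qty > 164.
Keep rows where that is true.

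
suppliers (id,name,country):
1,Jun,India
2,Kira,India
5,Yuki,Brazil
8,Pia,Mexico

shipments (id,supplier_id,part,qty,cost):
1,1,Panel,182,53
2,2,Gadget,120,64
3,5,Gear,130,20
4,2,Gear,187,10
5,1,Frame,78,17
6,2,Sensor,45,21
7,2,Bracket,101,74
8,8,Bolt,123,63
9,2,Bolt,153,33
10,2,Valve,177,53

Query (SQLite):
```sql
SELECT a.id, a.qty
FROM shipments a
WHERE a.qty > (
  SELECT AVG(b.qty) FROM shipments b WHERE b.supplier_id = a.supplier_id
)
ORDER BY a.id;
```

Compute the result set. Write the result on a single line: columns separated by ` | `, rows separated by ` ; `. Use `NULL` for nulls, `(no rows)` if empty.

1 | 182 ; 4 | 187 ; 9 | 153 ; 10 | 177

For each shipments row a, compute AVG(qty) over rows sharing a.supplier_id.
Keep row a if a.qty > that per-group AVG.
  supplier_id=1: AVG(qty) = 130.0
  supplier_id=2: AVG(qty) = 130.5
  supplier_id=5: AVG(qty) = 130.0
  supplier_id=8: AVG(qty) = 123.0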